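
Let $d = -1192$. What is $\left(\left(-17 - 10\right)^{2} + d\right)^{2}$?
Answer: $214369$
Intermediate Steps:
$\left(\left(-17 - 10\right)^{2} + d\right)^{2} = \left(\left(-17 - 10\right)^{2} - 1192\right)^{2} = \left(\left(-27\right)^{2} - 1192\right)^{2} = \left(729 - 1192\right)^{2} = \left(-463\right)^{2} = 214369$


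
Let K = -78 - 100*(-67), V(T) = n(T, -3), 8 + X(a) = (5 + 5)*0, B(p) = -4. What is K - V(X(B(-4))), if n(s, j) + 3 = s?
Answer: 6633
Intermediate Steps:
n(s, j) = -3 + s
X(a) = -8 (X(a) = -8 + (5 + 5)*0 = -8 + 10*0 = -8 + 0 = -8)
V(T) = -3 + T
K = 6622 (K = -78 + 6700 = 6622)
K - V(X(B(-4))) = 6622 - (-3 - 8) = 6622 - 1*(-11) = 6622 + 11 = 6633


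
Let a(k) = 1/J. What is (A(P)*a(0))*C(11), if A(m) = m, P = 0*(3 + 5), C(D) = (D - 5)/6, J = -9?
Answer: 0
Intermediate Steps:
C(D) = -⅚ + D/6 (C(D) = (-5 + D)/6 = -⅚ + D/6)
P = 0 (P = 0*8 = 0)
a(k) = -⅑ (a(k) = 1/(-9) = -⅑)
(A(P)*a(0))*C(11) = (0*(-⅑))*(-⅚ + (⅙)*11) = 0*(-⅚ + 11/6) = 0*1 = 0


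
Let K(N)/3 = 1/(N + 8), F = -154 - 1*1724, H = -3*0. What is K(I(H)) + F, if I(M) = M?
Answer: -15021/8 ≈ -1877.6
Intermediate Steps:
H = 0
F = -1878 (F = -154 - 1724 = -1878)
K(N) = 3/(8 + N) (K(N) = 3/(N + 8) = 3/(8 + N))
K(I(H)) + F = 3/(8 + 0) - 1878 = 3/8 - 1878 = -15021/8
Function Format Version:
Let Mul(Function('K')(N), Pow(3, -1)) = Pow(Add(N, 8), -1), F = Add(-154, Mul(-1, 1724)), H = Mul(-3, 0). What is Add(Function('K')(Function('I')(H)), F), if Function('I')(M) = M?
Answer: Rational(-15021, 8) ≈ -1877.6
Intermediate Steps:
H = 0
F = -1878 (F = Add(-154, -1724) = -1878)
Function('K')(N) = Mul(3, Pow(Add(8, N), -1)) (Function('K')(N) = Mul(3, Pow(Add(N, 8), -1)) = Mul(3, Pow(Add(8, N), -1)))
Add(Function('K')(Function('I')(H)), F) = Add(Mul(3, Pow(Add(8, 0), -1)), -1878) = Add(Mul(3, Pow(8, -1)), -1878) = Add(Mul(3, Rational(1, 8)), -1878) = Add(Rational(3, 8), -1878) = Rational(-15021, 8)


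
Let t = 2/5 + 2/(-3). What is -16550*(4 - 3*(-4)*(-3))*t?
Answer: -423680/3 ≈ -1.4123e+5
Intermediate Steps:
t = -4/15 (t = 2*(1/5) + 2*(-1/3) = 2/5 - 2/3 = -4/15 ≈ -0.26667)
-16550*(4 - 3*(-4)*(-3))*t = -16550*(4 - 3*(-4)*(-3))*(-4)/15 = -16550*(4 + 12*(-3))*(-4)/15 = -16550*(4 - 36)*(-4)/15 = -(-529600)*(-4)/15 = -16550*128/15 = -423680/3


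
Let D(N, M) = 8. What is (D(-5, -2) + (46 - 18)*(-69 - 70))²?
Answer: 15085456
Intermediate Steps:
(D(-5, -2) + (46 - 18)*(-69 - 70))² = (8 + (46 - 18)*(-69 - 70))² = (8 + 28*(-139))² = (8 - 3892)² = (-3884)² = 15085456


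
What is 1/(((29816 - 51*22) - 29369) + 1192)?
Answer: 1/517 ≈ 0.0019342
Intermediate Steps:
1/(((29816 - 51*22) - 29369) + 1192) = 1/(((29816 - 1122) - 29369) + 1192) = 1/((28694 - 29369) + 1192) = 1/(-675 + 1192) = 1/517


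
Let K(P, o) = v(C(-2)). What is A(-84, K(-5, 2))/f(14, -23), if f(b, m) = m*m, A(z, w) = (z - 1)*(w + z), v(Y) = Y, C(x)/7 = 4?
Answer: 4760/529 ≈ 8.9981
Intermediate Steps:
C(x) = 28 (C(x) = 7*4 = 28)
K(P, o) = 28
A(z, w) = (-1 + z)*(w + z)
f(b, m) = m**2
A(-84, K(-5, 2))/f(14, -23) = ((-84)**2 - 1*28 - 1*(-84) + 28*(-84))/((-23)**2) = (7056 - 28 + 84 - 2352)/529 = 4760*(1/529) = 4760/529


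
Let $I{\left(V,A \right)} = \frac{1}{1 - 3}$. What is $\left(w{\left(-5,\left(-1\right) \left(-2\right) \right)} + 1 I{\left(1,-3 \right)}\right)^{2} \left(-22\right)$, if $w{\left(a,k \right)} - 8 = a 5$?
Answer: $- \frac{13475}{2} \approx -6737.5$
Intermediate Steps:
$I{\left(V,A \right)} = - \frac{1}{2}$ ($I{\left(V,A \right)} = \frac{1}{-2} = - \frac{1}{2}$)
$w{\left(a,k \right)} = 8 + 5 a$ ($w{\left(a,k \right)} = 8 + a 5 = 8 + 5 a$)
$\left(w{\left(-5,\left(-1\right) \left(-2\right) \right)} + 1 I{\left(1,-3 \right)}\right)^{2} \left(-22\right) = \left(\left(8 + 5 \left(-5\right)\right) + 1 \left(- \frac{1}{2}\right)\right)^{2} \left(-22\right) = \left(\left(8 - 25\right) - \frac{1}{2}\right)^{2} \left(-22\right) = \left(-17 - \frac{1}{2}\right)^{2} \left(-22\right) = \left(- \frac{35}{2}\right)^{2} \left(-22\right) = \frac{1225}{4} \left(-22\right) = - \frac{13475}{2}$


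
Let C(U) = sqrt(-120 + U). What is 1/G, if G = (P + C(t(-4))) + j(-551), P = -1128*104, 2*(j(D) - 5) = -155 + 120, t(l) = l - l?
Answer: -469298/55060153681 - 8*I*sqrt(30)/55060153681 ≈ -8.5234e-6 - 7.9582e-10*I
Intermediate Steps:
t(l) = 0
j(D) = -25/2 (j(D) = 5 + (-155 + 120)/2 = 5 + (1/2)*(-35) = 5 - 35/2 = -25/2)
P = -117312
G = -234649/2 + 2*I*sqrt(30) (G = (-117312 + sqrt(-120 + 0)) - 25/2 = (-117312 + sqrt(-120)) - 25/2 = (-117312 + 2*I*sqrt(30)) - 25/2 = -234649/2 + 2*I*sqrt(30) ≈ -1.1732e+5 + 10.954*I)
1/G = 1/(-234649/2 + 2*I*sqrt(30))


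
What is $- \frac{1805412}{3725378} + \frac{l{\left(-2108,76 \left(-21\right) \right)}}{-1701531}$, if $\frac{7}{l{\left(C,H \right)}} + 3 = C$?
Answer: $- \frac{3242458501693523}{6690652115249349} \approx -0.48463$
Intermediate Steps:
$l{\left(C,H \right)} = \frac{7}{-3 + C}$
$- \frac{1805412}{3725378} + \frac{l{\left(-2108,76 \left(-21\right) \right)}}{-1701531} = - \frac{1805412}{3725378} + \frac{7 \frac{1}{-3 - 2108}}{-1701531} = \left(-1805412\right) \frac{1}{3725378} + \frac{7}{-2111} \left(- \frac{1}{1701531}\right) = - \frac{902706}{1862689} + 7 \left(- \frac{1}{2111}\right) \left(- \frac{1}{1701531}\right) = - \frac{902706}{1862689} - - \frac{7}{3591931941} = - \frac{902706}{1862689} + \frac{7}{3591931941} = - \frac{3242458501693523}{6690652115249349}$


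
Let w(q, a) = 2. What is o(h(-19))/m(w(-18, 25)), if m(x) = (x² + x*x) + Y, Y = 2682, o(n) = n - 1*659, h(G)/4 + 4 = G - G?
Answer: -135/538 ≈ -0.25093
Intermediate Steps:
h(G) = -16 (h(G) = -16 + 4*(G - G) = -16 + 4*0 = -16 + 0 = -16)
o(n) = -659 + n (o(n) = n - 659 = -659 + n)
m(x) = 2682 + 2*x² (m(x) = (x² + x*x) + 2682 = (x² + x²) + 2682 = 2*x² + 2682 = 2682 + 2*x²)
o(h(-19))/m(w(-18, 25)) = (-659 - 16)/(2682 + 2*2²) = -675/(2682 + 2*4) = -675/(2682 + 8) = -675/2690 = -675*1/2690 = -135/538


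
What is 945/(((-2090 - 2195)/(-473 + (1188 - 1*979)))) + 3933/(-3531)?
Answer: 57604065/1008689 ≈ 57.108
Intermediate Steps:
945/(((-2090 - 2195)/(-473 + (1188 - 1*979)))) + 3933/(-3531) = 945/((-4285/(-473 + (1188 - 979)))) + 3933*(-1/3531) = 945/((-4285/(-473 + 209))) - 1311/1177 = 945/((-4285/(-264))) - 1311/1177 = 945/((-4285*(-1/264))) - 1311/1177 = 945/(4285/264) - 1311/1177 = 945*(264/4285) - 1311/1177 = 49896/857 - 1311/1177 = 57604065/1008689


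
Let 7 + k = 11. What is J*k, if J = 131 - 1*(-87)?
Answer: 872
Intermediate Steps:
k = 4 (k = -7 + 11 = 4)
J = 218 (J = 131 + 87 = 218)
J*k = 218*4 = 872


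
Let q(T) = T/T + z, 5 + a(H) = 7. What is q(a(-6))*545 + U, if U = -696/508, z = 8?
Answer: 622761/127 ≈ 4903.6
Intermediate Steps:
a(H) = 2 (a(H) = -5 + 7 = 2)
q(T) = 9 (q(T) = T/T + 8 = 1 + 8 = 9)
U = -174/127 (U = -696*1/508 = -174/127 ≈ -1.3701)
q(a(-6))*545 + U = 9*545 - 174/127 = 4905 - 174/127 = 622761/127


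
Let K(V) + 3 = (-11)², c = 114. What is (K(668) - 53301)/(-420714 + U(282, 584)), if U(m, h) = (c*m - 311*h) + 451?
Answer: 53183/569739 ≈ 0.093346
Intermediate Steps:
K(V) = 118 (K(V) = -3 + (-11)² = -3 + 121 = 118)
U(m, h) = 451 - 311*h + 114*m (U(m, h) = (114*m - 311*h) + 451 = (-311*h + 114*m) + 451 = 451 - 311*h + 114*m)
(K(668) - 53301)/(-420714 + U(282, 584)) = (118 - 53301)/(-420714 + (451 - 311*584 + 114*282)) = -53183/(-420714 + (451 - 181624 + 32148)) = -53183/(-420714 - 149025) = -53183/(-569739) = -53183*(-1/569739) = 53183/569739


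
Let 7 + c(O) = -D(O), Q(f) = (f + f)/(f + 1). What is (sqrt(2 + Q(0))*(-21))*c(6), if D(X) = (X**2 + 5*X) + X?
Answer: 1659*sqrt(2) ≈ 2346.2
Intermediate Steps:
Q(f) = 2*f/(1 + f) (Q(f) = (2*f)/(1 + f) = 2*f/(1 + f))
D(X) = X**2 + 6*X
c(O) = -7 - O*(6 + O)
(sqrt(2 + Q(0))*(-21))*c(6) = (sqrt(2 + 2*0/(1 + 0))*(-21))*(-7 - 1*6*(6 + 6)) = (sqrt(2 + 2*0/1)*(-21))*(-7 - 1*6*12) = (sqrt(2 + 2*0*1)*(-21))*(-7 - 72) = (sqrt(2 + 0)*(-21))*(-79) = (sqrt(2)*(-21))*(-79) = -21*sqrt(2)*(-79) = 1659*sqrt(2)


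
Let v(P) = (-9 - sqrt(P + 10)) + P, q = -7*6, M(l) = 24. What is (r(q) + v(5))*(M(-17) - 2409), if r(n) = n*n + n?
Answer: -4097430 + 2385*sqrt(15) ≈ -4.0882e+6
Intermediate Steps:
q = -42
v(P) = -9 + P - sqrt(10 + P) (v(P) = (-9 - sqrt(10 + P)) + P = -9 + P - sqrt(10 + P))
r(n) = n + n**2 (r(n) = n**2 + n = n + n**2)
(r(q) + v(5))*(M(-17) - 2409) = (-42*(1 - 42) + (-9 + 5 - sqrt(10 + 5)))*(24 - 2409) = (-42*(-41) + (-9 + 5 - sqrt(15)))*(-2385) = (1722 + (-4 - sqrt(15)))*(-2385) = (1718 - sqrt(15))*(-2385) = -4097430 + 2385*sqrt(15)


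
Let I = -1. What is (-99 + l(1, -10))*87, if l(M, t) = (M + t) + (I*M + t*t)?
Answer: -783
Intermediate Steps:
l(M, t) = t + t**2 (l(M, t) = (M + t) + (-M + t*t) = (M + t) + (-M + t**2) = (M + t) + (t**2 - M) = t + t**2)
(-99 + l(1, -10))*87 = (-99 - 10*(1 - 10))*87 = (-99 - 10*(-9))*87 = (-99 + 90)*87 = -9*87 = -783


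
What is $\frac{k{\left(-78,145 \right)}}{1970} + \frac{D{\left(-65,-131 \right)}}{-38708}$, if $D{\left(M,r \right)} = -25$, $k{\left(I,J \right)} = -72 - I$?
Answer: $\frac{140749}{38127380} \approx 0.0036915$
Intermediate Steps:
$\frac{k{\left(-78,145 \right)}}{1970} + \frac{D{\left(-65,-131 \right)}}{-38708} = \frac{-72 - -78}{1970} - \frac{25}{-38708} = \left(-72 + 78\right) \frac{1}{1970} - - \frac{25}{38708} = 6 \cdot \frac{1}{1970} + \frac{25}{38708} = \frac{3}{985} + \frac{25}{38708} = \frac{140749}{38127380}$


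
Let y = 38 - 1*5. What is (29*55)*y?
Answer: 52635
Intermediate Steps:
y = 33 (y = 38 - 5 = 33)
(29*55)*y = (29*55)*33 = 1595*33 = 52635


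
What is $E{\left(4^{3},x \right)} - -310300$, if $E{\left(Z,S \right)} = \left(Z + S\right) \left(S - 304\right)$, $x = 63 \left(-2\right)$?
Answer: $336960$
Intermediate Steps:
$x = -126$
$E{\left(Z,S \right)} = \left(-304 + S\right) \left(S + Z\right)$ ($E{\left(Z,S \right)} = \left(S + Z\right) \left(-304 + S\right) = \left(-304 + S\right) \left(S + Z\right)$)
$E{\left(4^{3},x \right)} - -310300 = \left(\left(-126\right)^{2} - -38304 - 304 \cdot 4^{3} - 126 \cdot 4^{3}\right) - -310300 = \left(15876 + 38304 - 19456 - 8064\right) + 310300 = 26660 + 310300 = 336960$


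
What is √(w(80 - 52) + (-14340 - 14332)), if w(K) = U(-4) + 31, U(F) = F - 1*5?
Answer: 5*I*√1146 ≈ 169.26*I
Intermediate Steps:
U(F) = -5 + F (U(F) = F - 5 = -5 + F)
w(K) = 22 (w(K) = (-5 - 4) + 31 = -9 + 31 = 22)
√(w(80 - 52) + (-14340 - 14332)) = √(22 + (-14340 - 14332)) = √(22 - 28672) = √(-28650) = 5*I*√1146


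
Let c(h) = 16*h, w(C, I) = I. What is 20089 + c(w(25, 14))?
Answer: 20313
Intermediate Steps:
20089 + c(w(25, 14)) = 20089 + 16*14 = 20089 + 224 = 20313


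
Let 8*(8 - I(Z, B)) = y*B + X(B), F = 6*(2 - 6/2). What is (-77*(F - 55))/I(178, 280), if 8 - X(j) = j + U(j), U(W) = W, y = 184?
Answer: -671/909 ≈ -0.73817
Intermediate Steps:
F = -6 (F = 6*(2 - 6*1/2) = 6*(2 - 3) = 6*(-1) = -6)
X(j) = 8 - 2*j (X(j) = 8 - (j + j) = 8 - 2*j)
I(Z, B) = 7 - 91*B/4 (I(Z, B) = 8 - (184*B + (8 - 2*B))/8 = 8 - (8 + 182*B)/8 = 8 + (-1 - 91*B/4) = 7 - 91*B/4)
(-77*(F - 55))/I(178, 280) = (-77*(-6 - 55))/(7 - 91/4*280) = (-77*(-61))/(7 - 6370) = 4697/(-6363) = 4697*(-1/6363) = -671/909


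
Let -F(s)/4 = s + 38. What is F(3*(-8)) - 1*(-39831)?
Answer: 39775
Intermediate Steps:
F(s) = -152 - 4*s (F(s) = -4*(s + 38) = -4*(38 + s) = -152 - 4*s)
F(3*(-8)) - 1*(-39831) = (-152 - 12*(-8)) - 1*(-39831) = (-152 - 4*(-24)) + 39831 = (-152 + 96) + 39831 = -56 + 39831 = 39775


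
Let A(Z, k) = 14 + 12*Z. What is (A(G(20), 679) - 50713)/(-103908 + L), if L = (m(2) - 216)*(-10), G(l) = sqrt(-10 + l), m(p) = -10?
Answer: 50699/101648 - 3*sqrt(10)/25412 ≈ 0.49840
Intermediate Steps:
L = 2260 (L = (-10 - 216)*(-10) = -226*(-10) = 2260)
(A(G(20), 679) - 50713)/(-103908 + L) = ((14 + 12*sqrt(-10 + 20)) - 50713)/(-103908 + 2260) = ((14 + 12*sqrt(10)) - 50713)/(-101648) = (-50699 + 12*sqrt(10))*(-1/101648) = 50699/101648 - 3*sqrt(10)/25412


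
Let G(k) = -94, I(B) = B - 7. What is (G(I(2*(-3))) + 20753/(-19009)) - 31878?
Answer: -607776501/19009 ≈ -31973.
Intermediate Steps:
I(B) = -7 + B
(G(I(2*(-3))) + 20753/(-19009)) - 31878 = (-94 + 20753/(-19009)) - 31878 = (-94 + 20753*(-1/19009)) - 31878 = (-94 - 20753/19009) - 31878 = -1807599/19009 - 31878 = -607776501/19009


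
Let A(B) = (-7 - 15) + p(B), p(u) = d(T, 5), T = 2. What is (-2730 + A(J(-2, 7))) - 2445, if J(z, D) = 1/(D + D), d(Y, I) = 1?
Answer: -5196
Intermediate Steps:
J(z, D) = 1/(2*D)
p(u) = 1
A(B) = -21 (A(B) = (-7 - 15) + 1 = -22 + 1 = -21)
(-2730 + A(J(-2, 7))) - 2445 = (-2730 - 21) - 2445 = -2751 - 2445 = -5196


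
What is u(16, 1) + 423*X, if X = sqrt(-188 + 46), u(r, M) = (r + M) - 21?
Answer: -4 + 423*I*sqrt(142) ≈ -4.0 + 5040.6*I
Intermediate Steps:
u(r, M) = -21 + M + r (u(r, M) = (M + r) - 21 = -21 + M + r)
X = I*sqrt(142) (X = sqrt(-142) = I*sqrt(142) ≈ 11.916*I)
u(16, 1) + 423*X = (-21 + 1 + 16) + 423*(I*sqrt(142)) = -4 + 423*I*sqrt(142)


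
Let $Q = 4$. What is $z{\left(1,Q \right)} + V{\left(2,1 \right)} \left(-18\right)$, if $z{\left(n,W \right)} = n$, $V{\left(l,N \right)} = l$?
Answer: $-35$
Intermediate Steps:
$z{\left(1,Q \right)} + V{\left(2,1 \right)} \left(-18\right) = 1 + 2 \left(-18\right) = 1 - 36 = -35$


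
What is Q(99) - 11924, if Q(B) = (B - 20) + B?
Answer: -11746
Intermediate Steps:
Q(B) = -20 + 2*B (Q(B) = (-20 + B) + B = -20 + 2*B)
Q(99) - 11924 = (-20 + 2*99) - 11924 = (-20 + 198) - 11924 = 178 - 11924 = -11746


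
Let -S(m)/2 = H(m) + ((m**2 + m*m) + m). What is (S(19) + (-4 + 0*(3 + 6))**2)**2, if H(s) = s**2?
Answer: 4787344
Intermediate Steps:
S(m) = -6*m**2 - 2*m (S(m) = -2*(m**2 + ((m**2 + m*m) + m)) = -2*(m**2 + ((m**2 + m**2) + m)) = -2*(m**2 + (2*m**2 + m)) = -2*(m**2 + (m + 2*m**2)) = -2*(m + 3*m**2) = -6*m**2 - 2*m)
(S(19) + (-4 + 0*(3 + 6))**2)**2 = (2*19*(-1 - 3*19) + (-4 + 0*(3 + 6))**2)**2 = (2*19*(-1 - 57) + (-4 + 0*9)**2)**2 = (2*19*(-58) + (-4 + 0)**2)**2 = (-2204 + (-4)**2)**2 = (-2204 + 16)**2 = (-2188)**2 = 4787344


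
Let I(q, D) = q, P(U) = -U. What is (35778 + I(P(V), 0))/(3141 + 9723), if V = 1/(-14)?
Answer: 500893/180096 ≈ 2.7813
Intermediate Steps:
V = -1/14 ≈ -0.071429
(35778 + I(P(V), 0))/(3141 + 9723) = (35778 - 1*(-1/14))/(3141 + 9723) = (35778 + 1/14)/12864 = (500893/14)*(1/12864) = 500893/180096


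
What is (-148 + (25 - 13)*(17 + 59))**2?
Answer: 583696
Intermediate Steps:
(-148 + (25 - 13)*(17 + 59))**2 = (-148 + 12*76)**2 = (-148 + 912)**2 = 764**2 = 583696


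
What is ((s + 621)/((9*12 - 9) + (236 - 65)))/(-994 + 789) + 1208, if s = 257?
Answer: 33430961/27675 ≈ 1208.0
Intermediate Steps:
((s + 621)/((9*12 - 9) + (236 - 65)))/(-994 + 789) + 1208 = ((257 + 621)/((9*12 - 9) + (236 - 65)))/(-994 + 789) + 1208 = (878/((108 - 9) + 171))/(-205) + 1208 = (878/(99 + 171))*(-1/205) + 1208 = (878/270)*(-1/205) + 1208 = (878*(1/270))*(-1/205) + 1208 = (439/135)*(-1/205) + 1208 = -439/27675 + 1208 = 33430961/27675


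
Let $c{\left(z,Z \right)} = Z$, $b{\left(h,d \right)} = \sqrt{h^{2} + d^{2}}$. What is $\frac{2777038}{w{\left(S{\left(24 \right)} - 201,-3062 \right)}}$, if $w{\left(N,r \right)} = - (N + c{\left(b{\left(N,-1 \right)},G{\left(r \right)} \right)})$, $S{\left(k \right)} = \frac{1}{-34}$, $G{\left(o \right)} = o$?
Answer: $\frac{94419292}{110943} \approx 851.06$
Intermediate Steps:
$b{\left(h,d \right)} = \sqrt{d^{2} + h^{2}}$
$S{\left(k \right)} = - \frac{1}{34}$
$w{\left(N,r \right)} = - N - r$ ($w{\left(N,r \right)} = - (N + r) = - N - r$)
$\frac{2777038}{w{\left(S{\left(24 \right)} - 201,-3062 \right)}} = \frac{2777038}{- (- \frac{1}{34} - 201) - -3062} = \frac{2777038}{\left(-1\right) \left(- \frac{6835}{34}\right) + 3062} = \frac{2777038}{\frac{6835}{34} + 3062} = \frac{2777038}{\frac{110943}{34}} = 2777038 \cdot \frac{34}{110943} = \frac{94419292}{110943}$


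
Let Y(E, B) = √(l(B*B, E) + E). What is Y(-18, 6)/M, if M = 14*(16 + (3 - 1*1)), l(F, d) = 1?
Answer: I*√17/252 ≈ 0.016362*I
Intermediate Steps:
M = 252 (M = 14*(16 + (3 - 1)) = 14*(16 + 2) = 14*18 = 252)
Y(E, B) = √(1 + E)
Y(-18, 6)/M = √(1 - 18)/252 = √(-17)*(1/252) = (I*√17)*(1/252) = I*√17/252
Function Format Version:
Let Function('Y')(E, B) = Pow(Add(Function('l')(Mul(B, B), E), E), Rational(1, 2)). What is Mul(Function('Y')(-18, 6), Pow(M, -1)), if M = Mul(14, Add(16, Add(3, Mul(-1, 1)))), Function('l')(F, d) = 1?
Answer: Mul(Rational(1, 252), I, Pow(17, Rational(1, 2))) ≈ Mul(0.016362, I)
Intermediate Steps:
M = 252 (M = Mul(14, Add(16, Add(3, -1))) = Mul(14, Add(16, 2)) = Mul(14, 18) = 252)
Function('Y')(E, B) = Pow(Add(1, E), Rational(1, 2))
Mul(Function('Y')(-18, 6), Pow(M, -1)) = Mul(Pow(Add(1, -18), Rational(1, 2)), Pow(252, -1)) = Mul(Pow(-17, Rational(1, 2)), Rational(1, 252)) = Mul(Mul(I, Pow(17, Rational(1, 2))), Rational(1, 252)) = Mul(Rational(1, 252), I, Pow(17, Rational(1, 2)))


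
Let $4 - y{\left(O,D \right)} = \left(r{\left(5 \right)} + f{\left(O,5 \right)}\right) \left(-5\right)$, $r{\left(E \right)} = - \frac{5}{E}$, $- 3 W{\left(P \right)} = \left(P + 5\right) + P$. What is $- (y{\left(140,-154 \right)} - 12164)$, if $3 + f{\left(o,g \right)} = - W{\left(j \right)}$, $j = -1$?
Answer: $12175$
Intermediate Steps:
$W{\left(P \right)} = - \frac{5}{3} - \frac{2 P}{3}$ ($W{\left(P \right)} = - \frac{\left(P + 5\right) + P}{3} = - \frac{\left(5 + P\right) + P}{3} = - \frac{5 + 2 P}{3} = - \frac{5}{3} - \frac{2 P}{3}$)
$f{\left(o,g \right)} = -2$ ($f{\left(o,g \right)} = -3 - \left(- \frac{5}{3} - - \frac{2}{3}\right) = -3 - \left(- \frac{5}{3} + \frac{2}{3}\right) = -3 - -1 = -3 + 1 = -2$)
$y{\left(O,D \right)} = -11$ ($y{\left(O,D \right)} = 4 - \left(- \frac{5}{5} - 2\right) \left(-5\right) = 4 - \left(\left(-5\right) \frac{1}{5} - 2\right) \left(-5\right) = 4 - \left(-1 - 2\right) \left(-5\right) = 4 - \left(-3\right) \left(-5\right) = 4 - 15 = -11$)
$- (y{\left(140,-154 \right)} - 12164) = - (-11 - 12164) = \left(-1\right) \left(-12175\right) = 12175$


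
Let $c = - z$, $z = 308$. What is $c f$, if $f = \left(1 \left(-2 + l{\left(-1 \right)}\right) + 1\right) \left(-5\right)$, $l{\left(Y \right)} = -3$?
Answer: $-6160$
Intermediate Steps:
$c = -308$ ($c = \left(-1\right) 308 = -308$)
$f = 20$ ($f = \left(1 \left(-2 - 3\right) + 1\right) \left(-5\right) = \left(1 \left(-5\right) + 1\right) \left(-5\right) = \left(-5 + 1\right) \left(-5\right) = \left(-4\right) \left(-5\right) = 20$)
$c f = \left(-308\right) 20 = -6160$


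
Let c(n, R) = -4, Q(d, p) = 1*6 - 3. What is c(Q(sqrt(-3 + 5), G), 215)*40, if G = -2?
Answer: -160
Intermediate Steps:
Q(d, p) = 3 (Q(d, p) = 6 - 3 = 3)
c(Q(sqrt(-3 + 5), G), 215)*40 = -4*40 = -160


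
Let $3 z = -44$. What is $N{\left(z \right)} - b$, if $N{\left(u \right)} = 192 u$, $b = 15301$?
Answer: $-18117$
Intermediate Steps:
$z = - \frac{44}{3}$ ($z = \frac{1}{3} \left(-44\right) = - \frac{44}{3} \approx -14.667$)
$N{\left(z \right)} - b = 192 \left(- \frac{44}{3}\right) - 15301 = -2816 - 15301 = -18117$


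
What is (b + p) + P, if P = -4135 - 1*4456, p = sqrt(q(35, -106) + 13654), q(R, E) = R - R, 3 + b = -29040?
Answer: -37634 + sqrt(13654) ≈ -37517.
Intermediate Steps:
b = -29043 (b = -3 - 29040 = -29043)
q(R, E) = 0
p = sqrt(13654) (p = sqrt(0 + 13654) = sqrt(13654) ≈ 116.85)
P = -8591 (P = -4135 - 4456 = -8591)
(b + p) + P = (-29043 + sqrt(13654)) - 8591 = -37634 + sqrt(13654)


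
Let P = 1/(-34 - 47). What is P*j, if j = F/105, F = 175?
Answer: -5/243 ≈ -0.020576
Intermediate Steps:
P = -1/81 (P = 1/(-81) = -1/81 ≈ -0.012346)
j = 5/3 (j = 175/105 = 175*(1/105) = 5/3 ≈ 1.6667)
P*j = -1/81*5/3 = -5/243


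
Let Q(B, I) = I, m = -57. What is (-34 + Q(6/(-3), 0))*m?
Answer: 1938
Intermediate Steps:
(-34 + Q(6/(-3), 0))*m = (-34 + 0)*(-57) = -34*(-57) = 1938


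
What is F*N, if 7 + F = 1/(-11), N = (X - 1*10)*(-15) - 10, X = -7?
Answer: -19110/11 ≈ -1737.3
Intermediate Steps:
N = 245 (N = (-7 - 1*10)*(-15) - 10 = (-7 - 10)*(-15) - 10 = -17*(-15) - 10 = 255 - 10 = 245)
F = -78/11 (F = -7 + 1/(-11) = -7 - 1/11 = -78/11 ≈ -7.0909)
F*N = -78/11*245 = -19110/11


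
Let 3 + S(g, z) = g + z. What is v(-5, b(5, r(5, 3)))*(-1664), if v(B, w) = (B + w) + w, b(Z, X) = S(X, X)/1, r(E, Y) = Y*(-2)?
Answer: 58240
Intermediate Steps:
S(g, z) = -3 + g + z (S(g, z) = -3 + (g + z) = -3 + g + z)
r(E, Y) = -2*Y
b(Z, X) = -3 + 2*X (b(Z, X) = (-3 + X + X)/1 = (-3 + 2*X)*1 = -3 + 2*X)
v(B, w) = B + 2*w
v(-5, b(5, r(5, 3)))*(-1664) = (-5 + 2*(-3 + 2*(-2*3)))*(-1664) = (-5 + 2*(-3 + 2*(-6)))*(-1664) = (-5 + 2*(-3 - 12))*(-1664) = (-5 + 2*(-15))*(-1664) = (-5 - 30)*(-1664) = -35*(-1664) = 58240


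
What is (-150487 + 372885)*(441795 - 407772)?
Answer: 7566647154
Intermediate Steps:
(-150487 + 372885)*(441795 - 407772) = 222398*34023 = 7566647154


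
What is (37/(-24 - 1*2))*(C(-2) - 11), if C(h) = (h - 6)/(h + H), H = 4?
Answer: 555/26 ≈ 21.346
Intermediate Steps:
C(h) = (-6 + h)/(4 + h) (C(h) = (h - 6)/(h + 4) = (-6 + h)/(4 + h))
(37/(-24 - 1*2))*(C(-2) - 11) = (37/(-24 - 1*2))*((-6 - 2)/(4 - 2) - 11) = (37/(-24 - 2))*(-8/2 - 11) = (37/(-26))*((½)*(-8) - 11) = (37*(-1/26))*(-4 - 11) = -37/26*(-15) = 555/26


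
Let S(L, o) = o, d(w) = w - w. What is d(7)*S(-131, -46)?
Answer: 0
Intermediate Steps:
d(w) = 0
d(7)*S(-131, -46) = 0*(-46) = 0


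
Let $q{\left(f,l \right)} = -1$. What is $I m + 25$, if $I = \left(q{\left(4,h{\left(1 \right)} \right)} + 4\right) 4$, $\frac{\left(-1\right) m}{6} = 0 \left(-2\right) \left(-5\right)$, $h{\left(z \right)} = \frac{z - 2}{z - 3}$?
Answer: $25$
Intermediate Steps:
$h{\left(z \right)} = \frac{-2 + z}{-3 + z}$
$m = 0$ ($m = - 6 \cdot 0 \left(-2\right) \left(-5\right) = - 6 \cdot 0 \left(-5\right) = \left(-6\right) 0 = 0$)
$I = 12$ ($I = \left(-1 + 4\right) 4 = 3 \cdot 4 = 12$)
$I m + 25 = 12 \cdot 0 + 25 = 0 + 25 = 25$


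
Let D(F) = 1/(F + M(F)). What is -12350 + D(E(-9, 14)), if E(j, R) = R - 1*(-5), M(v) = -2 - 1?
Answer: -197599/16 ≈ -12350.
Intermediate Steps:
M(v) = -3
E(j, R) = 5 + R (E(j, R) = R + 5 = 5 + R)
D(F) = 1/(-3 + F) (D(F) = 1/(F - 3) = 1/(-3 + F))
-12350 + D(E(-9, 14)) = -12350 + 1/(-3 + (5 + 14)) = -12350 + 1/(-3 + 19) = -12350 + 1/16 = -197599/16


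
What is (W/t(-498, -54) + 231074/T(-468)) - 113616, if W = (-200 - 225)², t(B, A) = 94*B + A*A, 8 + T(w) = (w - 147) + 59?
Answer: -235256291059/2063112 ≈ -1.1403e+5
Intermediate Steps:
T(w) = -96 + w (T(w) = -8 + ((w - 147) + 59) = -8 + ((-147 + w) + 59) = -8 + (-88 + w) = -96 + w)
t(B, A) = A² + 94*B (t(B, A) = 94*B + A² = A² + 94*B)
W = 180625 (W = (-425)² = 180625)
(W/t(-498, -54) + 231074/T(-468)) - 113616 = (180625/((-54)² + 94*(-498)) + 231074/(-96 - 468)) - 113616 = (180625/(2916 - 46812) + 231074/(-564)) - 113616 = (180625/(-43896) + 231074*(-1/564)) - 113616 = (180625*(-1/43896) - 115537/282) - 113616 = (-180625/43896 - 115537/282) - 113616 = -853758067/2063112 - 113616 = -235256291059/2063112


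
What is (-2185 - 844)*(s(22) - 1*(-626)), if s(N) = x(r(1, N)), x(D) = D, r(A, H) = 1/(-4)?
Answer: -7581587/4 ≈ -1.8954e+6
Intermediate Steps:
r(A, H) = -¼
s(N) = -¼
(-2185 - 844)*(s(22) - 1*(-626)) = (-2185 - 844)*(-¼ - 1*(-626)) = -3029*(-¼ + 626) = -3029*2503/4 = -7581587/4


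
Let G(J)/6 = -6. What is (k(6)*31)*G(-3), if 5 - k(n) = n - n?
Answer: -5580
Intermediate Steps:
k(n) = 5 (k(n) = 5 - (n - n) = 5 - 1*0 = 5 + 0 = 5)
G(J) = -36 (G(J) = 6*(-6) = -36)
(k(6)*31)*G(-3) = (5*31)*(-36) = 155*(-36) = -5580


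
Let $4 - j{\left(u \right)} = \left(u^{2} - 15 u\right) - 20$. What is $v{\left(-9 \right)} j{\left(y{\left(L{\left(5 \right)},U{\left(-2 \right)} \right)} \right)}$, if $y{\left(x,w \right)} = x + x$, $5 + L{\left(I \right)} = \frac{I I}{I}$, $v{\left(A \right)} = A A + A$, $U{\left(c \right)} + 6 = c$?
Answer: $1728$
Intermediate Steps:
$U{\left(c \right)} = -6 + c$
$v{\left(A \right)} = A + A^{2}$ ($v{\left(A \right)} = A^{2} + A = A + A^{2}$)
$L{\left(I \right)} = -5 + I$ ($L{\left(I \right)} = -5 + \frac{I I}{I} = -5 + \frac{I^{2}}{I} = -5 + I$)
$y{\left(x,w \right)} = 2 x$
$j{\left(u \right)} = 24 - u^{2} + 15 u$ ($j{\left(u \right)} = 4 - \left(\left(u^{2} - 15 u\right) - 20\right) = 4 - \left(-20 + u^{2} - 15 u\right) = 4 + \left(20 - u^{2} + 15 u\right) = 24 - u^{2} + 15 u$)
$v{\left(-9 \right)} j{\left(y{\left(L{\left(5 \right)},U{\left(-2 \right)} \right)} \right)} = - 9 \left(1 - 9\right) \left(24 - \left(2 \left(-5 + 5\right)\right)^{2} + 15 \cdot 2 \left(-5 + 5\right)\right) = \left(-9\right) \left(-8\right) \left(24 - \left(2 \cdot 0\right)^{2} + 15 \cdot 2 \cdot 0\right) = 72 \left(24 - 0^{2} + 15 \cdot 0\right) = 72 \left(24 - 0 + 0\right) = 72 \left(24 + 0 + 0\right) = 72 \cdot 24 = 1728$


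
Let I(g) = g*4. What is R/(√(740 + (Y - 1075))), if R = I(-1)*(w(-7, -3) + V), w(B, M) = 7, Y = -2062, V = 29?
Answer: 48*I*√2397/799 ≈ 2.9412*I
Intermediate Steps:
I(g) = 4*g
R = -144 (R = (4*(-1))*(7 + 29) = -4*36 = -144)
R/(√(740 + (Y - 1075))) = -144/√(740 + (-2062 - 1075)) = -144/√(740 - 3137) = -144*(-I*√2397/2397) = -(-48)*I*√2397/799 = 48*I*√2397/799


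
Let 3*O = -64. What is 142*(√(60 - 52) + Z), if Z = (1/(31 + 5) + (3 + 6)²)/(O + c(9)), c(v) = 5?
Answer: -207107/294 + 284*√2 ≈ -302.81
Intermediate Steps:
O = -64/3 (O = (⅓)*(-64) = -64/3 ≈ -21.333)
Z = -2917/588 (Z = (1/(31 + 5) + (3 + 6)²)/(-64/3 + 5) = (1/36 + 9²)/(-49/3) = (1/36 + 81)*(-3/49) = (2917/36)*(-3/49) = -2917/588 ≈ -4.9609)
142*(√(60 - 52) + Z) = 142*(√(60 - 52) - 2917/588) = 142*(√8 - 2917/588) = 142*(2*√2 - 2917/588) = 142*(-2917/588 + 2*√2) = -207107/294 + 284*√2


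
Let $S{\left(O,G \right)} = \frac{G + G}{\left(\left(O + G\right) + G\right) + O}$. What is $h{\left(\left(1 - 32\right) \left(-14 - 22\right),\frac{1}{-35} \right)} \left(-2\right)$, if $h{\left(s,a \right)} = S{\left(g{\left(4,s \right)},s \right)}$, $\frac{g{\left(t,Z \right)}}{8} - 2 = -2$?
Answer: $-2$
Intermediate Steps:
$g{\left(t,Z \right)} = 0$ ($g{\left(t,Z \right)} = 16 + 8 \left(-2\right) = 16 - 16 = 0$)
$S{\left(O,G \right)} = \frac{2 G}{2 G + 2 O}$ ($S{\left(O,G \right)} = \frac{2 G}{\left(\left(G + O\right) + G\right) + O} = \frac{2 G}{\left(O + 2 G\right) + O} = \frac{2 G}{2 G + 2 O}$)
$h{\left(s,a \right)} = 1$ ($h{\left(s,a \right)} = \frac{s}{s + 0} = \frac{s}{s} = 1$)
$h{\left(\left(1 - 32\right) \left(-14 - 22\right),\frac{1}{-35} \right)} \left(-2\right) = 1 \left(-2\right) = -2$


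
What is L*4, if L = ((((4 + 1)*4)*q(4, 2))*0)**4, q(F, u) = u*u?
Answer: 0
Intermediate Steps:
q(F, u) = u**2
L = 0 (L = ((((4 + 1)*4)*2**2)*0)**4 = (((5*4)*4)*0)**4 = ((20*4)*0)**4 = (80*0)**4 = 0**4 = 0)
L*4 = 0*4 = 0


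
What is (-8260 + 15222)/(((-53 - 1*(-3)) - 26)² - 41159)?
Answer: -6962/35383 ≈ -0.19676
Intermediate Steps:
(-8260 + 15222)/(((-53 - 1*(-3)) - 26)² - 41159) = 6962/(((-53 + 3) - 26)² - 41159) = 6962/((-50 - 26)² - 41159) = 6962/((-76)² - 41159) = 6962/(5776 - 41159) = 6962/(-35383) = 6962*(-1/35383) = -6962/35383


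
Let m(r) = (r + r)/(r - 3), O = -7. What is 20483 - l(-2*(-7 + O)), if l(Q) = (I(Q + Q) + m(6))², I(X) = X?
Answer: 16883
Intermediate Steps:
m(r) = 2*r/(-3 + r) (m(r) = (2*r)/(-3 + r) = 2*r/(-3 + r))
l(Q) = (4 + 2*Q)² (l(Q) = ((Q + Q) + 2*6/(-3 + 6))² = (2*Q + 2*6/3)² = (2*Q + 2*6*(⅓))² = (2*Q + 4)² = (4 + 2*Q)²)
20483 - l(-2*(-7 + O)) = 20483 - 4*(2 - 2*(-7 - 7))² = 20483 - 4*(2 - 2*(-14))² = 20483 - 4*(2 + 28)² = 20483 - 4*30² = 20483 - 4*900 = 20483 - 1*3600 = 20483 - 3600 = 16883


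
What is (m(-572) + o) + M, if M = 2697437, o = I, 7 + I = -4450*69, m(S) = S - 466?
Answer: 2389342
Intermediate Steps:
m(S) = -466 + S
I = -307057 (I = -7 - 4450*69 = -7 - 307050 = -307057)
o = -307057
(m(-572) + o) + M = ((-466 - 572) - 307057) + 2697437 = (-1038 - 307057) + 2697437 = -308095 + 2697437 = 2389342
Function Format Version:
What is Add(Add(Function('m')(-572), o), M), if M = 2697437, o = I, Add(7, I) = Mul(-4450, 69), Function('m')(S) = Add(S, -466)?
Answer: 2389342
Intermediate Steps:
Function('m')(S) = Add(-466, S)
I = -307057 (I = Add(-7, Mul(-4450, 69)) = Add(-7, -307050) = -307057)
o = -307057
Add(Add(Function('m')(-572), o), M) = Add(Add(Add(-466, -572), -307057), 2697437) = Add(Add(-1038, -307057), 2697437) = Add(-308095, 2697437) = 2389342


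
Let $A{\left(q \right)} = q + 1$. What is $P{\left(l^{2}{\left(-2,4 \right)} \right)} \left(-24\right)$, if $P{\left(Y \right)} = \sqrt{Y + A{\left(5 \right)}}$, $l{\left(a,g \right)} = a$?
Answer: $- 24 \sqrt{10} \approx -75.895$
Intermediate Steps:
$A{\left(q \right)} = 1 + q$
$P{\left(Y \right)} = \sqrt{6 + Y}$ ($P{\left(Y \right)} = \sqrt{Y + \left(1 + 5\right)} = \sqrt{Y + 6} = \sqrt{6 + Y}$)
$P{\left(l^{2}{\left(-2,4 \right)} \right)} \left(-24\right) = \sqrt{6 + \left(-2\right)^{2}} \left(-24\right) = \sqrt{6 + 4} \left(-24\right) = \sqrt{10} \left(-24\right) = - 24 \sqrt{10}$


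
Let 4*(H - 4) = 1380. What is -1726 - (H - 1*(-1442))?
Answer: -3517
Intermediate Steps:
H = 349 (H = 4 + (1/4)*1380 = 4 + 345 = 349)
-1726 - (H - 1*(-1442)) = -1726 - (349 - 1*(-1442)) = -1726 - (349 + 1442) = -1726 - 1*1791 = -1726 - 1791 = -3517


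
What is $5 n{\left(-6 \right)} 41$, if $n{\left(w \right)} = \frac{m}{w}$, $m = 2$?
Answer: $- \frac{205}{3} \approx -68.333$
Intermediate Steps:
$n{\left(w \right)} = \frac{2}{w}$
$5 n{\left(-6 \right)} 41 = 5 \frac{2}{-6} \cdot 41 = 5 \cdot 2 \left(- \frac{1}{6}\right) 41 = 5 \left(- \frac{1}{3}\right) 41 = \left(- \frac{5}{3}\right) 41 = - \frac{205}{3}$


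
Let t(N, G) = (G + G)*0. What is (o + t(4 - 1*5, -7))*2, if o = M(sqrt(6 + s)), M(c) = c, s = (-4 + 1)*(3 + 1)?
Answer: 2*I*sqrt(6) ≈ 4.899*I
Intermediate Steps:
s = -12 (s = -3*4 = -12)
t(N, G) = 0 (t(N, G) = (2*G)*0 = 0)
o = I*sqrt(6) (o = sqrt(6 - 12) = sqrt(-6) = I*sqrt(6) ≈ 2.4495*I)
(o + t(4 - 1*5, -7))*2 = (I*sqrt(6) + 0)*2 = (I*sqrt(6))*2 = 2*I*sqrt(6)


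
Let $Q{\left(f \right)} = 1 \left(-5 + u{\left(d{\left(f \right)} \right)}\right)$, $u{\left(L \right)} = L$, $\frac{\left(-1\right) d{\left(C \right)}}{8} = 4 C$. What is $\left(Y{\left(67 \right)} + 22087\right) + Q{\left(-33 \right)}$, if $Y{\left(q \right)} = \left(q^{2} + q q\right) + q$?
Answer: $32183$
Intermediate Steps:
$d{\left(C \right)} = - 32 C$ ($d{\left(C \right)} = - 8 \cdot 4 C = - 32 C$)
$Y{\left(q \right)} = q + 2 q^{2}$ ($Y{\left(q \right)} = \left(q^{2} + q^{2}\right) + q = 2 q^{2} + q = q + 2 q^{2}$)
$Q{\left(f \right)} = -5 - 32 f$ ($Q{\left(f \right)} = 1 \left(-5 - 32 f\right) = -5 - 32 f$)
$\left(Y{\left(67 \right)} + 22087\right) + Q{\left(-33 \right)} = \left(67 \left(1 + 2 \cdot 67\right) + 22087\right) - -1051 = \left(67 \left(1 + 134\right) + 22087\right) + \left(-5 + 1056\right) = \left(67 \cdot 135 + 22087\right) + 1051 = \left(9045 + 22087\right) + 1051 = 31132 + 1051 = 32183$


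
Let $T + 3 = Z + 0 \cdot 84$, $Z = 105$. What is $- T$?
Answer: $-102$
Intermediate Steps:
$T = 102$ ($T = -3 + \left(105 + 0 \cdot 84\right) = -3 + \left(105 + 0\right) = -3 + 105 = 102$)
$- T = \left(-1\right) 102 = -102$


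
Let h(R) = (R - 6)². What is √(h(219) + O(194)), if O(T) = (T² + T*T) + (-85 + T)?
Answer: 5*√4830 ≈ 347.49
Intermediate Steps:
h(R) = (-6 + R)²
O(T) = -85 + T + 2*T² (O(T) = (T² + T²) + (-85 + T) = 2*T² + (-85 + T) = -85 + T + 2*T²)
√(h(219) + O(194)) = √((-6 + 219)² + (-85 + 194 + 2*194²)) = √(213² + (-85 + 194 + 2*37636)) = √(45369 + (-85 + 194 + 75272)) = √(45369 + 75381) = √120750 = 5*√4830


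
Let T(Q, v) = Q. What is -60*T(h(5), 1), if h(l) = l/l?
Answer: -60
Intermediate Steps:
h(l) = 1
-60*T(h(5), 1) = -60*1 = -60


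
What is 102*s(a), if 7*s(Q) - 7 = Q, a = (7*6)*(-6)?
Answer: -3570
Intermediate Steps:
a = -252 (a = 42*(-6) = -252)
s(Q) = 1 + Q/7
102*s(a) = 102*(1 + (⅐)*(-252)) = 102*(1 - 36) = 102*(-35) = -3570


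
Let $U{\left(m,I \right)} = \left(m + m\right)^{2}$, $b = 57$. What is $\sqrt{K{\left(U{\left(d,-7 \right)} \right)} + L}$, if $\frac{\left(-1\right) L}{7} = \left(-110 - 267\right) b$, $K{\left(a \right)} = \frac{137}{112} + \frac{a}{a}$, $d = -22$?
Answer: $\frac{5 \sqrt{4717335}}{28} \approx 387.85$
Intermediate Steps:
$U{\left(m,I \right)} = 4 m^{2}$ ($U{\left(m,I \right)} = \left(2 m\right)^{2} = 4 m^{2}$)
$K{\left(a \right)} = \frac{249}{112}$ ($K{\left(a \right)} = 137 \cdot \frac{1}{112} + 1 = \frac{137}{112} + 1 = \frac{249}{112}$)
$L = 150423$ ($L = - 7 \left(-110 - 267\right) 57 = - 7 \left(\left(-377\right) 57\right) = \left(-7\right) \left(-21489\right) = 150423$)
$\sqrt{K{\left(U{\left(d,-7 \right)} \right)} + L} = \sqrt{\frac{249}{112} + 150423} = \sqrt{\frac{16847625}{112}} = \frac{5 \sqrt{4717335}}{28}$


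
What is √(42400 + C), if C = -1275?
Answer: 5*√1645 ≈ 202.79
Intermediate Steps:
√(42400 + C) = √(42400 - 1275) = √41125 = 5*√1645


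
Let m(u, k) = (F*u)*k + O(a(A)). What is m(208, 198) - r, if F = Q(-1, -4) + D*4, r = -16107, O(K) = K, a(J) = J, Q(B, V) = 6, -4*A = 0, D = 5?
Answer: 1086891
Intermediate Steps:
A = 0 (A = -1/4*0 = 0)
F = 26 (F = 6 + 5*4 = 6 + 20 = 26)
m(u, k) = 26*k*u (m(u, k) = (26*u)*k + 0 = 26*k*u + 0 = 26*k*u)
m(208, 198) - r = 26*198*208 - 1*(-16107) = 1070784 + 16107 = 1086891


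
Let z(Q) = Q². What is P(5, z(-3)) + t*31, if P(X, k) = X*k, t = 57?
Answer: 1812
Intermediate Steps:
P(5, z(-3)) + t*31 = 5*(-3)² + 57*31 = 5*9 + 1767 = 45 + 1767 = 1812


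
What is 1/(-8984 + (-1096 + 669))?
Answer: -1/9411 ≈ -0.00010626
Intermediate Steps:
1/(-8984 + (-1096 + 669)) = 1/(-8984 - 427) = 1/(-9411) = -1/9411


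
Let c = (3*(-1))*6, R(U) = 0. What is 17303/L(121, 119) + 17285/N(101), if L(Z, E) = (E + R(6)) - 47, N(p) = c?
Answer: -17279/24 ≈ -719.96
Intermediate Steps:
c = -18 (c = -3*6 = -18)
N(p) = -18
L(Z, E) = -47 + E (L(Z, E) = (E + 0) - 47 = E - 47 = -47 + E)
17303/L(121, 119) + 17285/N(101) = 17303/(-47 + 119) + 17285/(-18) = 17303/72 + 17285*(-1/18) = 17303*(1/72) - 17285/18 = 17303/72 - 17285/18 = -17279/24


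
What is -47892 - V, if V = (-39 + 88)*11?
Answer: -48431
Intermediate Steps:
V = 539 (V = 49*11 = 539)
-47892 - V = -47892 - 1*539 = -47892 - 539 = -48431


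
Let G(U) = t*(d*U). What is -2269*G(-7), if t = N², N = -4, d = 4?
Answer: 1016512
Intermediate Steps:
t = 16 (t = (-4)² = 16)
G(U) = 64*U (G(U) = 16*(4*U) = 64*U)
-2269*G(-7) = -145216*(-7) = -2269*(-448) = 1016512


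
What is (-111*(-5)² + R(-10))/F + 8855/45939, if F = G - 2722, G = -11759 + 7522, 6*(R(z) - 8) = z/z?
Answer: 377455003/639379002 ≈ 0.59035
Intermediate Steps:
R(z) = 49/6 (R(z) = 8 + (z/z)/6 = 8 + (⅙)*1 = 8 + ⅙ = 49/6)
G = -4237
F = -6959 (F = -4237 - 2722 = -6959)
(-111*(-5)² + R(-10))/F + 8855/45939 = (-111*(-5)² + 49/6)/(-6959) + 8855/45939 = (-111*25 + 49/6)*(-1/6959) + 8855*(1/45939) = (-2775 + 49/6)*(-1/6959) + 8855/45939 = -16601/6*(-1/6959) + 8855/45939 = 16601/41754 + 8855/45939 = 377455003/639379002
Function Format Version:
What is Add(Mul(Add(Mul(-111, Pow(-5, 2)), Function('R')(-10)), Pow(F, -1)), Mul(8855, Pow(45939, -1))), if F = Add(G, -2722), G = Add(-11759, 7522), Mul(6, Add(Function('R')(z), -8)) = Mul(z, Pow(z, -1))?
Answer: Rational(377455003, 639379002) ≈ 0.59035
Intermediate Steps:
Function('R')(z) = Rational(49, 6) (Function('R')(z) = Add(8, Mul(Rational(1, 6), Mul(z, Pow(z, -1)))) = Add(8, Mul(Rational(1, 6), 1)) = Add(8, Rational(1, 6)) = Rational(49, 6))
G = -4237
F = -6959 (F = Add(-4237, -2722) = -6959)
Add(Mul(Add(Mul(-111, Pow(-5, 2)), Function('R')(-10)), Pow(F, -1)), Mul(8855, Pow(45939, -1))) = Add(Mul(Add(Mul(-111, Pow(-5, 2)), Rational(49, 6)), Pow(-6959, -1)), Mul(8855, Pow(45939, -1))) = Add(Mul(Add(Mul(-111, 25), Rational(49, 6)), Rational(-1, 6959)), Mul(8855, Rational(1, 45939))) = Add(Mul(Add(-2775, Rational(49, 6)), Rational(-1, 6959)), Rational(8855, 45939)) = Add(Mul(Rational(-16601, 6), Rational(-1, 6959)), Rational(8855, 45939)) = Add(Rational(16601, 41754), Rational(8855, 45939)) = Rational(377455003, 639379002)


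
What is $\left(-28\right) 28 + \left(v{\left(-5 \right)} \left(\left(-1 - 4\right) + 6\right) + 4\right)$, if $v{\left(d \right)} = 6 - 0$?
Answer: $-774$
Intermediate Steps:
$v{\left(d \right)} = 6$ ($v{\left(d \right)} = 6 + 0 = 6$)
$\left(-28\right) 28 + \left(v{\left(-5 \right)} \left(\left(-1 - 4\right) + 6\right) + 4\right) = \left(-28\right) 28 + \left(6 \left(\left(-1 - 4\right) + 6\right) + 4\right) = -784 + \left(6 \left(-5 + 6\right) + 4\right) = -784 + \left(6 \cdot 1 + 4\right) = -784 + \left(6 + 4\right) = -784 + 10 = -774$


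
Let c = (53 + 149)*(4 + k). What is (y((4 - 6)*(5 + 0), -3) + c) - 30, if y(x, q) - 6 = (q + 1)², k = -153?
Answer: -30118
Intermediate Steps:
y(x, q) = 6 + (1 + q)² (y(x, q) = 6 + (q + 1)² = 6 + (1 + q)²)
c = -30098 (c = (53 + 149)*(4 - 153) = 202*(-149) = -30098)
(y((4 - 6)*(5 + 0), -3) + c) - 30 = ((6 + (1 - 3)²) - 30098) - 30 = ((6 + (-2)²) - 30098) - 30 = ((6 + 4) - 30098) - 30 = (10 - 30098) - 30 = -30088 - 30 = -30118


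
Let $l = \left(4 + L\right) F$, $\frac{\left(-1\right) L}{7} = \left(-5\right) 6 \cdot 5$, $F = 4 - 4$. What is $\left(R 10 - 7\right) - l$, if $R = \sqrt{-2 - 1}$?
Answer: $-7 + 10 i \sqrt{3} \approx -7.0 + 17.32 i$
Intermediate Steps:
$R = i \sqrt{3}$ ($R = \sqrt{-3} = i \sqrt{3} \approx 1.732 i$)
$F = 0$
$L = 1050$ ($L = - 7 \left(-5\right) 6 \cdot 5 = - 7 \left(\left(-30\right) 5\right) = \left(-7\right) \left(-150\right) = 1050$)
$l = 0$ ($l = \left(4 + 1050\right) 0 = 1054 \cdot 0 = 0$)
$\left(R 10 - 7\right) - l = \left(i \sqrt{3} \cdot 10 - 7\right) - 0 = \left(10 i \sqrt{3} - 7\right) + 0 = \left(-7 + 10 i \sqrt{3}\right) + 0 = -7 + 10 i \sqrt{3}$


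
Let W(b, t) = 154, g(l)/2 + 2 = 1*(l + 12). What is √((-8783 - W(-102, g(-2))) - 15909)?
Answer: I*√24846 ≈ 157.63*I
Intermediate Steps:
g(l) = 20 + 2*l (g(l) = -4 + 2*(1*(l + 12)) = -4 + 2*(1*(12 + l)) = -4 + 2*(12 + l) = -4 + (24 + 2*l) = 20 + 2*l)
√((-8783 - W(-102, g(-2))) - 15909) = √((-8783 - 1*154) - 15909) = √((-8783 - 154) - 15909) = √(-8937 - 15909) = √(-24846) = I*√24846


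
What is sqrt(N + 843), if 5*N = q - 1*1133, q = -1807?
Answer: sqrt(255) ≈ 15.969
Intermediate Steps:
N = -588 (N = (-1807 - 1*1133)/5 = (-1807 - 1133)/5 = (1/5)*(-2940) = -588)
sqrt(N + 843) = sqrt(-588 + 843) = sqrt(255)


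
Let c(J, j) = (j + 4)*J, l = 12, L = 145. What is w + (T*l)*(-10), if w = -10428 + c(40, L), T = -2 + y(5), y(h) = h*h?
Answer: -7228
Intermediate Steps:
y(h) = h**2
c(J, j) = J*(4 + j) (c(J, j) = (4 + j)*J = J*(4 + j))
T = 23 (T = -2 + 5**2 = -2 + 25 = 23)
w = -4468 (w = -10428 + 40*(4 + 145) = -10428 + 40*149 = -10428 + 5960 = -4468)
w + (T*l)*(-10) = -4468 + (23*12)*(-10) = -4468 + 276*(-10) = -4468 - 2760 = -7228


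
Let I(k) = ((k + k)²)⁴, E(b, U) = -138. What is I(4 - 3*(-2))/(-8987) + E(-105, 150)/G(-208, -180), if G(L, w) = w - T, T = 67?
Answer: -332799934726/116831 ≈ -2.8486e+6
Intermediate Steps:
G(L, w) = -67 + w (G(L, w) = w - 1*67 = w - 67 = -67 + w)
I(k) = 256*k⁸ (I(k) = ((2*k)²)⁴ = (4*k²)⁴ = 256*k⁸)
I(4 - 3*(-2))/(-8987) + E(-105, 150)/G(-208, -180) = (256*(4 - 3*(-2))⁸)/(-8987) - 138/(-67 - 180) = (256*(4 + 6)⁸)*(-1/8987) - 138/(-247) = (256*10⁸)*(-1/8987) - 138*(-1/247) = (256*100000000)*(-1/8987) + 138/247 = 25600000000*(-1/8987) + 138/247 = -25600000000/8987 + 138/247 = -332799934726/116831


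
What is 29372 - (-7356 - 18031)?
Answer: 54759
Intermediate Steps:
29372 - (-7356 - 18031) = 29372 - 1*(-25387) = 29372 + 25387 = 54759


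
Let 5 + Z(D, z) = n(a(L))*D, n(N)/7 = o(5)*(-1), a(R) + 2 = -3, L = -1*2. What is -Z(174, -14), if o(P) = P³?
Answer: 152255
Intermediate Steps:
L = -2
a(R) = -5 (a(R) = -2 - 3 = -5)
n(N) = -875 (n(N) = 7*(5³*(-1)) = 7*(125*(-1)) = 7*(-125) = -875)
Z(D, z) = -5 - 875*D
-Z(174, -14) = -(-5 - 875*174) = -(-5 - 152250) = -1*(-152255) = 152255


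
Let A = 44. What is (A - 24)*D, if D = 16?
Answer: 320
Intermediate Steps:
(A - 24)*D = (44 - 24)*16 = 20*16 = 320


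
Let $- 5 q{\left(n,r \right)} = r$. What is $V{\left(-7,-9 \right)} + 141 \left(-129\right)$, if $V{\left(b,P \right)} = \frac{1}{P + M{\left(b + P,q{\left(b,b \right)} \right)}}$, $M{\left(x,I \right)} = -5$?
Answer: $- \frac{254647}{14} \approx -18189.0$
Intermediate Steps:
$q{\left(n,r \right)} = - \frac{r}{5}$
$V{\left(b,P \right)} = \frac{1}{-5 + P}$ ($V{\left(b,P \right)} = \frac{1}{P - 5} = \frac{1}{-5 + P}$)
$V{\left(-7,-9 \right)} + 141 \left(-129\right) = \frac{1}{-5 - 9} + 141 \left(-129\right) = \frac{1}{-14} - 18189 = - \frac{1}{14} - 18189 = - \frac{254647}{14}$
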